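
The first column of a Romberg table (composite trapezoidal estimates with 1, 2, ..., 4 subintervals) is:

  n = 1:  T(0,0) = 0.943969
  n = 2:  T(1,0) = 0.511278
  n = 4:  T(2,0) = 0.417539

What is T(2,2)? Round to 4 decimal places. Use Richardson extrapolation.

T(1,1) = 0.511278 + (0.511278 − 0.943969)/3 = 0.367048
T(2,1) = 0.417539 + (0.417539 − 0.511278)/3 = 0.386293
T(2,2) = (16·0.386293 − 0.367048) / 15 = 0.387576

0.3876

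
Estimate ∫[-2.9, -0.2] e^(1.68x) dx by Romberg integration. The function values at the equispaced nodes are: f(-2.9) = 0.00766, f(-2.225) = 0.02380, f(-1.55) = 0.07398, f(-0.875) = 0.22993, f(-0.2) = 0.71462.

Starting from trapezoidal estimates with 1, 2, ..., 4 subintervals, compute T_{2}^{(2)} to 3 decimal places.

T_{0}^{(0)} (trapezoid, 1 panel, h=2.7000): 0.97508
T_{1}^{(0)} (trapezoid, 2 panels, h=1.3500): 0.58741
T_{2}^{(0)} (trapezoid, 4 panels, h=0.6750): 0.46497
T_{1}^{(1)} = 0.58741 + (0.58741 − 0.97508)/3 = 0.45819
T_{2}^{(1)} = 0.46497 + (0.46497 − 0.58741)/3 = 0.42416
T_{2}^{(2)} = 0.42416 + (0.42416 − 0.45819)/15 = 0.42189

0.422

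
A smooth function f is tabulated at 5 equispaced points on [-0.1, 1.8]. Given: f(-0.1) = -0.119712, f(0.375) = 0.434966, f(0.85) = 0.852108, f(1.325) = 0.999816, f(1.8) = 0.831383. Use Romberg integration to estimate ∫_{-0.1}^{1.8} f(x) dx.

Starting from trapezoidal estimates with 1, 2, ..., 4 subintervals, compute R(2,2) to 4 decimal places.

1.2903

R(0,0) (trapezoid, 1 panel, h=1.9000): 0.676087
R(1,0) (trapezoid, 2 panels, h=0.9500): 1.147546
R(2,0) (trapezoid, 4 panels, h=0.4750): 1.255295
R(1,1) = 1.147546 + (1.147546 − 0.676087)/3 = 1.304699
R(2,1) = 1.255295 + (1.255295 − 1.147546)/3 = 1.291211
R(2,2) = 1.291211 + (1.291211 − 1.304699)/15 = 1.290312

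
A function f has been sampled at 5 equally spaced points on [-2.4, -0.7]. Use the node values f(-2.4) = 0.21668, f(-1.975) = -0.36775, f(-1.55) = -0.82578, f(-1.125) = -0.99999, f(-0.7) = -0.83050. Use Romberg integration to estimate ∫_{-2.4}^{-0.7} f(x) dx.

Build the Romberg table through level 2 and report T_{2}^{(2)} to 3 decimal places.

T_{0}^{(0)} (trapezoid, 1 panel, h=1.7000): -0.52175
T_{1}^{(0)} (trapezoid, 2 panels, h=0.8500): -0.96279
T_{2}^{(0)} (trapezoid, 4 panels, h=0.4250): -1.06268
T_{1}^{(1)} = -0.96279 + (-0.96279 − (-0.52175))/3 = -1.10980
T_{2}^{(1)} = -1.06268 + (-1.06268 − (-0.96279))/3 = -1.09598
T_{2}^{(2)} = -1.09598 + (-1.09598 − (-1.10980))/15 = -1.09506

-1.095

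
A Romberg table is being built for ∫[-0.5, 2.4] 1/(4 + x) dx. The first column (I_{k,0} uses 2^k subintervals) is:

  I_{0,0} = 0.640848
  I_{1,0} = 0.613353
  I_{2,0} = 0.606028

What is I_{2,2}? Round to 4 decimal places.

0.6035

I_{1,1} = 0.613353 + (0.613353 − 0.640848)/3 = 0.604188
I_{2,1} = (4·0.606028 − 0.613353) / 3 = 0.603586
I_{2,2} = 0.603586 + (0.603586 − 0.604188)/15 = 0.603546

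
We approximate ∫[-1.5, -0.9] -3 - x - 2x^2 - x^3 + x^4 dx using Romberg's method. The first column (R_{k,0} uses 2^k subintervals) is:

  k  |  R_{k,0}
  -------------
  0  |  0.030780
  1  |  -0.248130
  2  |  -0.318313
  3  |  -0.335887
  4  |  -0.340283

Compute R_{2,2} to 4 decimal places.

Richardson extrapolation on the trapezoidal column (denominator 4−1=3):
R_{1,1} = -0.248130 + (-0.248130 − 0.030780)/3 = -0.341100
R_{2,1} = -0.318313 + (-0.318313 − (-0.248130))/3 = -0.341707
R_{2,2} = -0.341707 + (-0.341707 − (-0.341100))/15 = -0.341747

-0.3417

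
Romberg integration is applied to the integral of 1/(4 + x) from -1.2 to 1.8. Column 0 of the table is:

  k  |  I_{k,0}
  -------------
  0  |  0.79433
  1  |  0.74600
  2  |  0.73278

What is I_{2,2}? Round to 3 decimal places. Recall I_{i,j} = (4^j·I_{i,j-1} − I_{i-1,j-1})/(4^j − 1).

0.728

Richardson extrapolation on the trapezoidal column (denominator 4−1=3):
I_{1,1} = 0.74600 + (0.74600 − 0.79433)/3 = 0.72989
I_{2,1} = 0.73278 + (0.73278 − 0.74600)/3 = 0.72837
I_{2,2} = 0.72837 + (0.72837 − 0.72989)/15 = 0.72827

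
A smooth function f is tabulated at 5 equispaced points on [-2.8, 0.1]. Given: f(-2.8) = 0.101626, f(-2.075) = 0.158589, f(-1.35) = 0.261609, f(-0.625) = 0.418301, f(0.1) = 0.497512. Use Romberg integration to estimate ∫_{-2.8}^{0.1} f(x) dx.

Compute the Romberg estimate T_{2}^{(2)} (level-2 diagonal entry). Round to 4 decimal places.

0.8311

T_{0}^{(0)} (trapezoid, 1 panel, h=2.9000): 0.868750
T_{1}^{(0)} (trapezoid, 2 panels, h=1.4500): 0.813708
T_{2}^{(0)} (trapezoid, 4 panels, h=0.7250): 0.825099
T_{1}^{(1)} = 0.813708 + (0.813708 − 0.868750)/3 = 0.795361
T_{2}^{(1)} = 0.825099 + (0.825099 − 0.813708)/3 = 0.828896
T_{2}^{(2)} = 0.828896 + (0.828896 − 0.795361)/15 = 0.831132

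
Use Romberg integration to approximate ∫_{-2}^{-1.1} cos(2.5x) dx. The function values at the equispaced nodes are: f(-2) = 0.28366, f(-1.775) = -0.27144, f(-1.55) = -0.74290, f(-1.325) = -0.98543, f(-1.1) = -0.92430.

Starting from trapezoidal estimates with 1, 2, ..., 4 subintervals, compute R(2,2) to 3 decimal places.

-0.536

R(0,0) (trapezoid, 1 panel, h=0.9000): -0.28829
R(1,0) (trapezoid, 2 panels, h=0.4500): -0.47845
R(2,0) (trapezoid, 4 panels, h=0.2250): -0.52202
R(1,1) = -0.47845 + (-0.47845 − (-0.28829))/3 = -0.54184
R(2,1) = -0.52202 + (-0.52202 − (-0.47845))/3 = -0.53654
R(2,2) = -0.53654 + (-0.53654 − (-0.54184))/15 = -0.53619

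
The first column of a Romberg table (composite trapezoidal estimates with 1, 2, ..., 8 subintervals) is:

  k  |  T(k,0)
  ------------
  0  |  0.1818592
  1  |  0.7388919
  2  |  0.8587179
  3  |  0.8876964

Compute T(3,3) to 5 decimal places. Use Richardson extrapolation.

0.89727

Richardson extrapolation on the trapezoidal column (denominator 4−1=3):
T(1,1) = (4·0.7388919 − 0.1818592) / 3 = 0.9245695
T(2,1) = (4·0.8587179 − 0.7388919) / 3 = 0.8986599
T(3,1) = 0.8876964 + (0.8876964 − 0.8587179)/3 = 0.8973559
T(2,2) = 0.8986599 + (0.8986599 − 0.9245695)/15 = 0.8969326
T(3,2) = (16·0.8973559 − 0.8986599) / 15 = 0.8972690
T(3,3) = 0.8972690 + (0.8972690 − 0.8969326)/63 = 0.8972743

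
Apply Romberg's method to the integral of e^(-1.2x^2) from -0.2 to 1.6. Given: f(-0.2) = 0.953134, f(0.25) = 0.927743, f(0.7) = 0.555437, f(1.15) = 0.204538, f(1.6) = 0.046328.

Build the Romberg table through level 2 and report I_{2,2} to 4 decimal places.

0.9979

I_{0,0} (trapezoid, 1 panel, h=1.8000): 0.899516
I_{1,0} (trapezoid, 2 panels, h=0.9000): 0.949651
I_{2,0} (trapezoid, 4 panels, h=0.4500): 0.984352
I_{1,1} = 0.949651 + (0.949651 − 0.899516)/3 = 0.966363
I_{2,1} = 0.984352 + (0.984352 − 0.949651)/3 = 0.995919
I_{2,2} = 0.995919 + (0.995919 − 0.966363)/15 = 0.997889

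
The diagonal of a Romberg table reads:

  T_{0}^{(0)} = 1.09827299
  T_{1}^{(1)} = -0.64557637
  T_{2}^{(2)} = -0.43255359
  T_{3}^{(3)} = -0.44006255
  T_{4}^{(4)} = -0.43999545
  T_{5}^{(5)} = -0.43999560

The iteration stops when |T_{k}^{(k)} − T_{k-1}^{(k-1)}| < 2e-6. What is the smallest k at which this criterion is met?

|T_{1}^{(1)} − T_{0}^{(0)}| = 1.74384936 ≥ 2e-6
|T_{2}^{(2)} − T_{1}^{(1)}| = 0.21302278 ≥ 2e-6
|T_{3}^{(3)} − T_{2}^{(2)}| = 0.00750896 ≥ 2e-6
|T_{4}^{(4)} − T_{3}^{(3)}| = 0.00006710 ≥ 2e-6
|T_{5}^{(5)} − T_{4}^{(4)}| = 0.00000015 < 2e-6

k = 5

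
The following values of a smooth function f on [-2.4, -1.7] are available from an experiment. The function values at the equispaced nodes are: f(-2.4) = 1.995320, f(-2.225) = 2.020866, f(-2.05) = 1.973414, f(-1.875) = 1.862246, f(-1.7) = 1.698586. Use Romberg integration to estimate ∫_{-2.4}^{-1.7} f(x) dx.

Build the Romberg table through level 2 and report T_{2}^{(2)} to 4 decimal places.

T_{0}^{(0)} (trapezoid, 1 panel, h=0.7000): 1.292867
T_{1}^{(0)} (trapezoid, 2 panels, h=0.3500): 1.337128
T_{2}^{(0)} (trapezoid, 4 panels, h=0.1750): 1.348109
T_{1}^{(1)} = 1.337128 + (1.337128 − 1.292867)/3 = 1.351882
T_{2}^{(1)} = 1.348109 + (1.348109 − 1.337128)/3 = 1.351769
T_{2}^{(2)} = 1.351769 + (1.351769 − 1.351882)/15 = 1.351761

1.3518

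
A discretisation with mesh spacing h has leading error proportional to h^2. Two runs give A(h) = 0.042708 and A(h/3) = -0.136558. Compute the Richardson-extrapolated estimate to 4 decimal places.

Extrapolated value = (9·A(h/3) − A(h)) / (9 − 1)
= (9·(-0.136558) − 0.042708) / 8
= -1.271730 / 8 = -0.158966

-0.1590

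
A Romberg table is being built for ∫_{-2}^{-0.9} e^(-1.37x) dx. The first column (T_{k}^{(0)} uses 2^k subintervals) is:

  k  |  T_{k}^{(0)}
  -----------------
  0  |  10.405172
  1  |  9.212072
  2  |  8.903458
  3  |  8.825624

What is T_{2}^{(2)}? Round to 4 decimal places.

Richardson extrapolation on the trapezoidal column (denominator 4−1=3):
T_{1}^{(1)} = (4·9.212072 − 10.405172) / 3 = 8.814372
T_{2}^{(1)} = 8.903458 + (8.903458 − 9.212072)/3 = 8.800587
T_{2}^{(2)} = (16·8.800587 − 8.814372) / 15 = 8.799668

8.7997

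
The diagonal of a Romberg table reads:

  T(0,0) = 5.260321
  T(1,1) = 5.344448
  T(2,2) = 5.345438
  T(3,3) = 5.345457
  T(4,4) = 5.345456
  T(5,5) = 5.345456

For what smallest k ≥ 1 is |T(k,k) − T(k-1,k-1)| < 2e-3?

|T(1,1) − T(0,0)| = 0.084127 ≥ 2e-3
|T(2,2) − T(1,1)| = 0.000990 < 2e-3

k = 2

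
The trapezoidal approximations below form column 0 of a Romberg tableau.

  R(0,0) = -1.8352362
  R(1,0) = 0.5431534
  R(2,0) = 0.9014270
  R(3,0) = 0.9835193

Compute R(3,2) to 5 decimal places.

1.01022

R(2,1) = 0.9014270 + (0.9014270 − 0.5431534)/3 = 1.0208515
R(3,1) = (4·0.9835193 − 0.9014270) / 3 = 1.0108834
R(3,2) = (16·1.0108834 − 1.0208515) / 15 = 1.0102189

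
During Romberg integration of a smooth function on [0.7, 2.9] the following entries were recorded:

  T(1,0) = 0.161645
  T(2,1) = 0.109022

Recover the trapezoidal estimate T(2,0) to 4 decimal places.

From T(2,1) = (4·T(2,0) − T(1,0))/3, solve for T(2,0):
4·T(2,0) = 3·0.109022 + 0.161645 = 0.488711
T(2,0) = 0.122178

0.1222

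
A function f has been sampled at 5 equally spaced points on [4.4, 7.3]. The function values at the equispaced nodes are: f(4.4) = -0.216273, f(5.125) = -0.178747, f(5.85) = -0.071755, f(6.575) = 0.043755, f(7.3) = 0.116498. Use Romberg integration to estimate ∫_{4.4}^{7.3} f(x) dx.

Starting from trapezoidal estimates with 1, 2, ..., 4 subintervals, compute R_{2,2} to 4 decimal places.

-0.1894

R_{0,0} (trapezoid, 1 panel, h=2.9000): -0.144674
R_{1,0} (trapezoid, 2 panels, h=1.4500): -0.176382
R_{2,0} (trapezoid, 4 panels, h=0.7250): -0.186060
R_{1,1} = -0.176382 + (-0.176382 − (-0.144674))/3 = -0.186951
R_{2,1} = -0.186060 + (-0.186060 − (-0.176382))/3 = -0.189286
R_{2,2} = -0.189286 + (-0.189286 − (-0.186951))/15 = -0.189442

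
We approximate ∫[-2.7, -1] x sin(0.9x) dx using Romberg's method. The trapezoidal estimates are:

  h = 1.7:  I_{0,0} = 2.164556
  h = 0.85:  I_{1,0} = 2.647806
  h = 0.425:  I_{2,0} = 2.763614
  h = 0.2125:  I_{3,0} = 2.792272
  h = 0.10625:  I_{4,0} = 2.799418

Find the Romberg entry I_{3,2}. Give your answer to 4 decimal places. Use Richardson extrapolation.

2.8018

I_{2,1} = (4·2.763614 − 2.647806) / 3 = 2.802217
I_{3,1} = 2.792272 + (2.792272 − 2.763614)/3 = 2.801825
I_{3,2} = 2.801825 + (2.801825 − 2.802217)/15 = 2.801799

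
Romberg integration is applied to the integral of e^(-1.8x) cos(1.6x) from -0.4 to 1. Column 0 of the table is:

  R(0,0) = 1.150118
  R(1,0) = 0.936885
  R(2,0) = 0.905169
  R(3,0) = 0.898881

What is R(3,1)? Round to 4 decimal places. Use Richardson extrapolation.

R(3,1) = 0.898881 + (0.898881 − 0.905169)/3 = 0.896785

0.8968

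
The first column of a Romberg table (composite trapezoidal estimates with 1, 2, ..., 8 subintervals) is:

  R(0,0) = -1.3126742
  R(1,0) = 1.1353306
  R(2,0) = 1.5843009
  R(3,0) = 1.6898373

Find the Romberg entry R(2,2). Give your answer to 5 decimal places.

Richardson extrapolation on the trapezoidal column (denominator 4−1=3):
R(1,1) = 1.1353306 + (1.1353306 − (-1.3126742))/3 = 1.9513322
R(2,1) = 1.5843009 + (1.5843009 − 1.1353306)/3 = 1.7339577
R(2,2) = (16·1.7339577 − 1.9513322) / 15 = 1.7194661

1.71947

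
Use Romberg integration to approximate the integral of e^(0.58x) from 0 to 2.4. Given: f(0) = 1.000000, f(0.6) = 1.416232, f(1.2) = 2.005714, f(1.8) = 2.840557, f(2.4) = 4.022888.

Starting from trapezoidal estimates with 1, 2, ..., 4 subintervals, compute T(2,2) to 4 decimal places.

5.2119

T(0,0) (trapezoid, 1 panel, h=2.4000): 6.027466
T(1,0) (trapezoid, 2 panels, h=1.2000): 5.420590
T(2,0) (trapezoid, 4 panels, h=0.6000): 5.264368
T(1,1) = 5.420590 + (5.420590 − 6.027466)/3 = 5.218298
T(2,1) = 5.264368 + (5.264368 − 5.420590)/3 = 5.212294
T(2,2) = 5.212294 + (5.212294 − 5.218298)/15 = 5.211894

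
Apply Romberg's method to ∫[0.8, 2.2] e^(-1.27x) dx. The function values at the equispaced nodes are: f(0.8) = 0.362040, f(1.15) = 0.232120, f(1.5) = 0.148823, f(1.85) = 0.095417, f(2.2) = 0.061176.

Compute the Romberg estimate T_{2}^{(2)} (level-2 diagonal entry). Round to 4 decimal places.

T_{0}^{(0)} (trapezoid, 1 panel, h=1.4000): 0.296251
T_{1}^{(0)} (trapezoid, 2 panels, h=0.7000): 0.252302
T_{2}^{(0)} (trapezoid, 4 panels, h=0.3500): 0.240789
T_{1}^{(1)} = 0.252302 + (0.252302 − 0.296251)/3 = 0.237652
T_{2}^{(1)} = 0.240789 + (0.240789 − 0.252302)/3 = 0.236951
T_{2}^{(2)} = 0.236951 + (0.236951 − 0.237652)/15 = 0.236904

0.2369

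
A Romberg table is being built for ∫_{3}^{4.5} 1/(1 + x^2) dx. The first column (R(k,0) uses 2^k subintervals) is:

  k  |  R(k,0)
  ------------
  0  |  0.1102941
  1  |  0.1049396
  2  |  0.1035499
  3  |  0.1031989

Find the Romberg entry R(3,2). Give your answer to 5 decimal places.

Richardson extrapolation on the trapezoidal column (denominator 4−1=3):
R(2,1) = (4·0.1035499 − 0.1049396) / 3 = 0.1030867
R(3,1) = 0.1031989 + (0.1031989 − 0.1035499)/3 = 0.1030819
R(3,2) = (16·0.1030819 − 0.1030867) / 15 = 0.1030816

0.10308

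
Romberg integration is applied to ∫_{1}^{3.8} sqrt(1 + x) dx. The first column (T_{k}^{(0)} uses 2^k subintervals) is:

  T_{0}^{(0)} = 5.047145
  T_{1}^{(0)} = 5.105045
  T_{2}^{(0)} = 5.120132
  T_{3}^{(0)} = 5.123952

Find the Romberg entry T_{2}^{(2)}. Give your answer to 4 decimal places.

Richardson extrapolation on the trapezoidal column (denominator 4−1=3):
T_{1}^{(1)} = 5.105045 + (5.105045 − 5.047145)/3 = 5.124345
T_{2}^{(1)} = (4·5.120132 − 5.105045) / 3 = 5.125161
T_{2}^{(2)} = (16·5.125161 − 5.124345) / 15 = 5.125215

5.1252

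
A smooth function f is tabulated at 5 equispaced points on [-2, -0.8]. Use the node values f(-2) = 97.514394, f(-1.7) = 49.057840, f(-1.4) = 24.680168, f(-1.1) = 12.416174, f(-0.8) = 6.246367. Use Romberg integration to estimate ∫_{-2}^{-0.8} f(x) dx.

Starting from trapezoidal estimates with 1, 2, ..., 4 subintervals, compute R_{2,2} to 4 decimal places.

39.8621

R_{0,0} (trapezoid, 1 panel, h=1.2000): 62.256457
R_{1,0} (trapezoid, 2 panels, h=0.6000): 45.936329
R_{2,0} (trapezoid, 4 panels, h=0.3000): 41.410369
R_{1,1} = 45.936329 + (45.936329 − 62.256457)/3 = 40.496286
R_{2,1} = 41.410369 + (41.410369 − 45.936329)/3 = 39.901716
R_{2,2} = 39.901716 + (39.901716 − 40.496286)/15 = 39.862078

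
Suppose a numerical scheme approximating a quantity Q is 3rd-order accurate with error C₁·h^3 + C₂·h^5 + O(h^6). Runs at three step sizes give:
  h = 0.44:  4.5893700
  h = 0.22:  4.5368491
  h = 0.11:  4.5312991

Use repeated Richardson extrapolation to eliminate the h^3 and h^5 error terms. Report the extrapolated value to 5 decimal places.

4.53054

First eliminate the h^3 term (factor 2^3 = 8):
  B₁ = (8·4.5368491 − 4.5893700)/7 = 4.5293461
  B₂ = (8·4.5312991 − 4.5368491)/7 = 4.5305062
Then eliminate the h^5 term (factor 2^5 = 32):
  (32·4.5305062 − 4.5293461)/31 = 4.5305436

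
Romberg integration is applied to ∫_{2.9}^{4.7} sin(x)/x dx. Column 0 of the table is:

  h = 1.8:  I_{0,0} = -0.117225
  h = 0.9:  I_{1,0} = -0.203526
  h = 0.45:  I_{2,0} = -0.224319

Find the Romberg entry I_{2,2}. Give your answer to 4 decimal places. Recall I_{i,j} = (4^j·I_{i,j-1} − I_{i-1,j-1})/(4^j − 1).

Richardson extrapolation on the trapezoidal column (denominator 4−1=3):
I_{1,1} = (4·(-0.203526) − (-0.117225)) / 3 = -0.232293
I_{2,1} = -0.224319 + (-0.224319 − (-0.203526))/3 = -0.231250
I_{2,2} = -0.231250 + (-0.231250 − (-0.232293))/15 = -0.231180

-0.2312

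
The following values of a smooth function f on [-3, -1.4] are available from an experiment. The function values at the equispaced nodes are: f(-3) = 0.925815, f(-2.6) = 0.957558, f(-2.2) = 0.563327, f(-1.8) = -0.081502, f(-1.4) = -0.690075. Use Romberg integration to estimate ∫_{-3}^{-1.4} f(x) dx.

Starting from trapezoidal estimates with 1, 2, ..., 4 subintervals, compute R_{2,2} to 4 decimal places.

R_{0,0} (trapezoid, 1 panel, h=1.6000): 0.188592
R_{1,0} (trapezoid, 2 panels, h=0.8000): 0.544958
R_{2,0} (trapezoid, 4 panels, h=0.4000): 0.622901
R_{1,1} = 0.544958 + (0.544958 − 0.188592)/3 = 0.663747
R_{2,1} = 0.622901 + (0.622901 − 0.544958)/3 = 0.648882
R_{2,2} = 0.648882 + (0.648882 − 0.663747)/15 = 0.647891

0.6479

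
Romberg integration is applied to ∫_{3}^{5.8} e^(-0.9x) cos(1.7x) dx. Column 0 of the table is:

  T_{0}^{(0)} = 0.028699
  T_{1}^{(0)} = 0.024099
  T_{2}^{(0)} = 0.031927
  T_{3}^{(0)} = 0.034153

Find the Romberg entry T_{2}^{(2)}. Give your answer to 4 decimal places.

Richardson extrapolation on the trapezoidal column (denominator 4−1=3):
T_{1}^{(1)} = 0.024099 + (0.024099 − 0.028699)/3 = 0.022566
T_{2}^{(1)} = 0.031927 + (0.031927 − 0.024099)/3 = 0.034536
T_{2}^{(2)} = 0.034536 + (0.034536 − 0.022566)/15 = 0.035334

0.0353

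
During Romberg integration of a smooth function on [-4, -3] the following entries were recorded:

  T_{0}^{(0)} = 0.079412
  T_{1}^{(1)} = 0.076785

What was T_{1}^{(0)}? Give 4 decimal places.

From T_{1}^{(1)} = (4·T_{1}^{(0)} − T_{0}^{(0)})/3, solve for T_{1}^{(0)}:
4·T_{1}^{(0)} = 3·0.076785 + 0.079412 = 0.309767
T_{1}^{(0)} = 0.077442

0.0774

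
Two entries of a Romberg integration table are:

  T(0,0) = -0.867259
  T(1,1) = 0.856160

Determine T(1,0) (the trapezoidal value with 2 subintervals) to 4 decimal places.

From T(1,1) = (4·T(1,0) − T(0,0))/3, solve for T(1,0):
4·T(1,0) = 3·0.856160 + (-0.867259) = 1.701221
T(1,0) = 0.425305

0.4253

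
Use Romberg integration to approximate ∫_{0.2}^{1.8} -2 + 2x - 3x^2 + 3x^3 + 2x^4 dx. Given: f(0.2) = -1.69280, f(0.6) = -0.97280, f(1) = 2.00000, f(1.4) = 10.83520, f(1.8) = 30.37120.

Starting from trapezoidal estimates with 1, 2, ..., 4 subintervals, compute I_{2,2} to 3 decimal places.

I_{0,0} (trapezoid, 1 panel, h=1.6000): 22.94272
I_{1,0} (trapezoid, 2 panels, h=0.8000): 13.07136
I_{2,0} (trapezoid, 4 panels, h=0.4000): 10.48064
I_{1,1} = 13.07136 + (13.07136 − 22.94272)/3 = 9.78091
I_{2,1} = 10.48064 + (10.48064 − 13.07136)/3 = 9.61707
I_{2,2} = 9.61707 + (9.61707 − 9.78091)/15 = 9.60615

9.606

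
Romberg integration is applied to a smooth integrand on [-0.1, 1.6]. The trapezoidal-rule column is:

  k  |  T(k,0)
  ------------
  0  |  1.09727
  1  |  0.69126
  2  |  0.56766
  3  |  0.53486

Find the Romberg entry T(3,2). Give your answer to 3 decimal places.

Richardson extrapolation on the trapezoidal column (denominator 4−1=3):
T(2,1) = (4·0.56766 − 0.69126) / 3 = 0.52646
T(3,1) = 0.53486 + (0.53486 − 0.56766)/3 = 0.52393
T(3,2) = (16·0.52393 − 0.52646) / 15 = 0.52376

0.524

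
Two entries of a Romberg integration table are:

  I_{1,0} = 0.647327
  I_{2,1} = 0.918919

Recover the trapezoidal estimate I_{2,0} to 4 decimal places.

From I_{2,1} = (4·I_{2,0} − I_{1,0})/3, solve for I_{2,0}:
4·I_{2,0} = 3·0.918919 + 0.647327 = 3.404084
I_{2,0} = 0.851021

0.8510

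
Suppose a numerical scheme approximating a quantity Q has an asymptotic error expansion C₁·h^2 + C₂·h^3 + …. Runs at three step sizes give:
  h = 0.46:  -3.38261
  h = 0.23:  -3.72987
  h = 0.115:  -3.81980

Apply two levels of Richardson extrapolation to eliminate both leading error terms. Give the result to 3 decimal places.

First eliminate the h^2 term (factor 2^2 = 4):
  B₁ = (4·(-3.72987) − (-3.38261))/3 = -3.84562
  B₂ = (4·(-3.81980) − (-3.72987))/3 = -3.84978
Then eliminate the h^3 term (factor 2^3 = 8):
  (8·(-3.84978) − (-3.84562))/7 = -3.85037

-3.850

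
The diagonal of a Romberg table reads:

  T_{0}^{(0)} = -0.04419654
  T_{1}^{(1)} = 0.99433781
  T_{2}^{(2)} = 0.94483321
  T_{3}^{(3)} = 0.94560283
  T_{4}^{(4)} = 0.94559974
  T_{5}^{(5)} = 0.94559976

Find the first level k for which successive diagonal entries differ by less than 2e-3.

|T_{1}^{(1)} − T_{0}^{(0)}| = 1.03853435 ≥ 2e-3
|T_{2}^{(2)} − T_{1}^{(1)}| = 0.04950460 ≥ 2e-3
|T_{3}^{(3)} − T_{2}^{(2)}| = 0.00076962 < 2e-3

k = 3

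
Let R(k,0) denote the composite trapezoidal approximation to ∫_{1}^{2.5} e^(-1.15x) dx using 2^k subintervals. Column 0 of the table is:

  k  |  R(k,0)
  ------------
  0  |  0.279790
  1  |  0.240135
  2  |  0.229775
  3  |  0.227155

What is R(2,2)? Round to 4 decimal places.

Richardson extrapolation on the trapezoidal column (denominator 4−1=3):
R(1,1) = 0.240135 + (0.240135 − 0.279790)/3 = 0.226917
R(2,1) = 0.229775 + (0.229775 − 0.240135)/3 = 0.226322
R(2,2) = (16·0.226322 − 0.226917) / 15 = 0.226282

0.2263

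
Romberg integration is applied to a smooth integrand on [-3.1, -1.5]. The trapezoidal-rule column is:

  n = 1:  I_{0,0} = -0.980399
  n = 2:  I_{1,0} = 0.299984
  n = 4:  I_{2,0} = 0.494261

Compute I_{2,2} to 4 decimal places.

0.5478

Richardson extrapolation on the trapezoidal column (denominator 4−1=3):
I_{1,1} = 0.299984 + (0.299984 − (-0.980399))/3 = 0.726778
I_{2,1} = 0.494261 + (0.494261 − 0.299984)/3 = 0.559020
I_{2,2} = (16·0.559020 − 0.726778) / 15 = 0.547836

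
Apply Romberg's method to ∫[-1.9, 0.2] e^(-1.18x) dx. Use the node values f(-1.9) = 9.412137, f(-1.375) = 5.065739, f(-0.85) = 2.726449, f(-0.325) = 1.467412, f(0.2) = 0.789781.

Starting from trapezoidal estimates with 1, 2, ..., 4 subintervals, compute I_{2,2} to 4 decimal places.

I_{0,0} (trapezoid, 1 panel, h=2.1000): 10.712014
I_{1,0} (trapezoid, 2 panels, h=1.0500): 8.218778
I_{2,0} (trapezoid, 4 panels, h=0.5250): 7.539293
I_{1,1} = 8.218778 + (8.218778 − 10.712014)/3 = 7.387699
I_{2,1} = 7.539293 + (7.539293 − 8.218778)/3 = 7.312798
I_{2,2} = 7.312798 + (7.312798 − 7.387699)/15 = 7.307805

7.3078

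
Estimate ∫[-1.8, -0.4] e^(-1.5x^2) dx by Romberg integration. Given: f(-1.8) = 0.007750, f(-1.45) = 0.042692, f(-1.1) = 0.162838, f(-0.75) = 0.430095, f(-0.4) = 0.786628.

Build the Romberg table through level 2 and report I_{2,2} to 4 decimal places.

I_{0,0} (trapezoid, 1 panel, h=1.4000): 0.556065
I_{1,0} (trapezoid, 2 panels, h=0.7000): 0.392019
I_{2,0} (trapezoid, 4 panels, h=0.3500): 0.361485
I_{1,1} = 0.392019 + (0.392019 − 0.556065)/3 = 0.337337
I_{2,1} = 0.361485 + (0.361485 − 0.392019)/3 = 0.351307
I_{2,2} = 0.351307 + (0.351307 − 0.337337)/15 = 0.352238

0.3522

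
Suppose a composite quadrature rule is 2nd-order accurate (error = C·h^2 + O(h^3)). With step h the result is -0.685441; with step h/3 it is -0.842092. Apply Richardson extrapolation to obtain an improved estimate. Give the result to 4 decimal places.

-0.8617

Extrapolated value = (9·A(h/3) − A(h)) / (9 − 1)
= (9·(-0.842092) − (-0.685441)) / 8
= -6.893387 / 8 = -0.861673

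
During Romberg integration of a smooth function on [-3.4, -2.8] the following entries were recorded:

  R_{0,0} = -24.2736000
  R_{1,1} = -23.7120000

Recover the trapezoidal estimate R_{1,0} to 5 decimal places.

From R_{1,1} = (4·R_{1,0} − R_{0,0})/3, solve for R_{1,0}:
4·R_{1,0} = 3·(-23.7120000) + (-24.2736000) = -95.4096000
R_{1,0} = -23.8524000

-23.85240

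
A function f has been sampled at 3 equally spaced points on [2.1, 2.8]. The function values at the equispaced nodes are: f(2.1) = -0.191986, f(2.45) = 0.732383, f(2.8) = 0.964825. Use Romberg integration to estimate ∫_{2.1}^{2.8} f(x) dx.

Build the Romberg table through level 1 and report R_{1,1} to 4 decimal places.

R_{0,0} (trapezoid, 1 panel, h=0.7000): 0.270494
R_{1,0} (trapezoid, 2 panels, h=0.3500): 0.391581
R_{1,1} = 0.391581 + (0.391581 − 0.270494)/3 = 0.431943

0.4319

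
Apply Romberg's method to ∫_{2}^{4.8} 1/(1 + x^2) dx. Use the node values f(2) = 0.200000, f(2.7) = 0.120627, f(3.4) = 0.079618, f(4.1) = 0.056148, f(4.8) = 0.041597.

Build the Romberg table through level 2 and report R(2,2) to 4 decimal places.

R(0,0) (trapezoid, 1 panel, h=2.8000): 0.338236
R(1,0) (trapezoid, 2 panels, h=1.4000): 0.280583
R(2,0) (trapezoid, 4 panels, h=0.7000): 0.264034
R(1,1) = 0.280583 + (0.280583 − 0.338236)/3 = 0.261365
R(2,1) = 0.264034 + (0.264034 − 0.280583)/3 = 0.258518
R(2,2) = 0.258518 + (0.258518 − 0.261365)/15 = 0.258328

0.2583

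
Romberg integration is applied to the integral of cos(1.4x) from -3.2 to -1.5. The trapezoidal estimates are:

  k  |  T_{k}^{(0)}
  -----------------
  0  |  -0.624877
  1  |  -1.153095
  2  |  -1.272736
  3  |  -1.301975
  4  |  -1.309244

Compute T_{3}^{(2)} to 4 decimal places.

-1.3117

Richardson extrapolation on the trapezoidal column (denominator 4−1=3):
T_{2}^{(1)} = -1.272736 + (-1.272736 − (-1.153095))/3 = -1.312616
T_{3}^{(1)} = (4·(-1.301975) − (-1.272736)) / 3 = -1.311721
T_{3}^{(2)} = -1.311721 + (-1.311721 − (-1.312616))/15 = -1.311661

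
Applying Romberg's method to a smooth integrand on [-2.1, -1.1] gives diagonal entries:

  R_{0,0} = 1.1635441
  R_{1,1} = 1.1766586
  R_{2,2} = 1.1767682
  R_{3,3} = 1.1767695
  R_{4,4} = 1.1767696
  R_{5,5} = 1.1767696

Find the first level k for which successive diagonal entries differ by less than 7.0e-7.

k = 4

|R_{1,1} − R_{0,0}| = 0.0131145 ≥ 7.0e-7
|R_{2,2} − R_{1,1}| = 0.0001096 ≥ 7.0e-7
|R_{3,3} − R_{2,2}| = 0.0000013 ≥ 7.0e-7
|R_{4,4} − R_{3,3}| = 0.0000001 < 7.0e-7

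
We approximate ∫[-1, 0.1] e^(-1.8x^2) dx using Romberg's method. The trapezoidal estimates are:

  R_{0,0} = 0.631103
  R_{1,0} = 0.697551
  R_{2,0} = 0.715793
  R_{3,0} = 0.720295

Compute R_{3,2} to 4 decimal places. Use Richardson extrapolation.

R_{2,1} = (4·0.715793 − 0.697551) / 3 = 0.721874
R_{3,1} = 0.720295 + (0.720295 − 0.715793)/3 = 0.721796
R_{3,2} = (16·0.721796 − 0.721874) / 15 = 0.721791

0.7218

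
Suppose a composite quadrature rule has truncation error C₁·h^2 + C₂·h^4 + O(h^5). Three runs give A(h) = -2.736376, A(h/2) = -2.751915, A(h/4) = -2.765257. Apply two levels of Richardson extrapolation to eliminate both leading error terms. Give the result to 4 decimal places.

First eliminate the h^2 term (factor 2^2 = 4):
  B₁ = (4·(-2.751915) − (-2.736376))/3 = -2.757095
  B₂ = (4·(-2.765257) − (-2.751915))/3 = -2.769704
Then eliminate the h^4 term (factor 2^4 = 16):
  (16·(-2.769704) − (-2.757095))/15 = -2.770545

-2.7705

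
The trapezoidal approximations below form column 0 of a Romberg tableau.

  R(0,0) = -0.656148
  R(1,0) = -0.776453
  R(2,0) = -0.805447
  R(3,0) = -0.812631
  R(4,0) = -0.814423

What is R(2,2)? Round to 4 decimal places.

Richardson extrapolation on the trapezoidal column (denominator 4−1=3):
R(1,1) = (4·(-0.776453) − (-0.656148)) / 3 = -0.816555
R(2,1) = -0.805447 + (-0.805447 − (-0.776453))/3 = -0.815112
R(2,2) = -0.815112 + (-0.815112 − (-0.816555))/15 = -0.815016

-0.8150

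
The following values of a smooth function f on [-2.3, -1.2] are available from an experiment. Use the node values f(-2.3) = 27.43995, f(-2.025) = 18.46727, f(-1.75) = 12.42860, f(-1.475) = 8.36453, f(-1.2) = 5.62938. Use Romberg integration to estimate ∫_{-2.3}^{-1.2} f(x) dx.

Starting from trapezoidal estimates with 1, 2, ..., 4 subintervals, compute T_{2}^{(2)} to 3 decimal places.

15.146

T_{0}^{(0)} (trapezoid, 1 panel, h=1.1000): 18.18813
T_{1}^{(0)} (trapezoid, 2 panels, h=0.5500): 15.92980
T_{2}^{(0)} (trapezoid, 4 panels, h=0.2750): 15.34364
T_{1}^{(1)} = 15.92980 + (15.92980 − 18.18813)/3 = 15.17702
T_{2}^{(1)} = 15.34364 + (15.34364 − 15.92980)/3 = 15.14825
T_{2}^{(2)} = 15.14825 + (15.14825 − 15.17702)/15 = 15.14633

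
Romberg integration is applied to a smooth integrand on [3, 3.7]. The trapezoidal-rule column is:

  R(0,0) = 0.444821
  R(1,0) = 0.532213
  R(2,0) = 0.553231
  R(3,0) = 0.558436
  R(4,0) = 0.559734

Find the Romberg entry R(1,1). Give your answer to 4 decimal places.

0.5613

R(1,1) = 0.532213 + (0.532213 − 0.444821)/3 = 0.561344
(Column j=1 coincides with Simpson's rule on the same nodes.)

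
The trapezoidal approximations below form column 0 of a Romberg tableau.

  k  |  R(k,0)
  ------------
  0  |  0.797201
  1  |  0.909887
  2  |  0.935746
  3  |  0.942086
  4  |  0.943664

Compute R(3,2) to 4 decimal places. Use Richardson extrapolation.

Richardson extrapolation on the trapezoidal column (denominator 4−1=3):
R(2,1) = 0.935746 + (0.935746 − 0.909887)/3 = 0.944366
R(3,1) = 0.942086 + (0.942086 − 0.935746)/3 = 0.944199
R(3,2) = (16·0.944199 − 0.944366) / 15 = 0.944188

0.9442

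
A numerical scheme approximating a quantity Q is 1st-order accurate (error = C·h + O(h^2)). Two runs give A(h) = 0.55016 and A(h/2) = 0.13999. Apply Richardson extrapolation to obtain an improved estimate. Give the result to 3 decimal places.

-0.270

Extrapolated value = (2·A(h/2) − A(h)) / (2 − 1)
= (2·0.13999 − 0.55016) / 1
= -0.27018 / 1 = -0.27018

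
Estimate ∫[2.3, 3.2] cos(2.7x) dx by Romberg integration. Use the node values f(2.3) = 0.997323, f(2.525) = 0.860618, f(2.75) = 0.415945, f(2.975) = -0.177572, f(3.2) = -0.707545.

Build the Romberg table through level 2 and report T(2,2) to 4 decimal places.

0.2888

T(0,0) (trapezoid, 1 panel, h=0.9000): 0.130400
T(1,0) (trapezoid, 2 panels, h=0.4500): 0.252375
T(2,0) (trapezoid, 4 panels, h=0.2250): 0.279873
T(1,1) = 0.252375 + (0.252375 − 0.130400)/3 = 0.293033
T(2,1) = 0.279873 + (0.279873 − 0.252375)/3 = 0.289039
T(2,2) = 0.289039 + (0.289039 − 0.293033)/15 = 0.288773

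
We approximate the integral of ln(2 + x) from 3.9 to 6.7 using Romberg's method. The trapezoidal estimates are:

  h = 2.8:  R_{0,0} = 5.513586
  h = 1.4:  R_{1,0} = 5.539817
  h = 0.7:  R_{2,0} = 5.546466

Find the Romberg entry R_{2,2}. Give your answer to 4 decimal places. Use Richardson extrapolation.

5.5487

Richardson extrapolation on the trapezoidal column (denominator 4−1=3):
R_{1,1} = 5.539817 + (5.539817 − 5.513586)/3 = 5.548561
R_{2,1} = 5.546466 + (5.546466 − 5.539817)/3 = 5.548682
R_{2,2} = 5.548682 + (5.548682 − 5.548561)/15 = 5.548690
(Column j=1 coincides with Simpson's rule on the same nodes.)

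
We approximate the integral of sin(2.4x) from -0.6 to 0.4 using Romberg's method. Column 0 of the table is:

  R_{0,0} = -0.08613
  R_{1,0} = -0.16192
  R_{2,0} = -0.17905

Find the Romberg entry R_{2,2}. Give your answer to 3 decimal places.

-0.185

R_{1,1} = -0.16192 + (-0.16192 − (-0.08613))/3 = -0.18718
R_{2,1} = (4·(-0.17905) − (-0.16192)) / 3 = -0.18476
R_{2,2} = -0.18476 + (-0.18476 − (-0.18718))/15 = -0.18460
(Column j=1 coincides with Simpson's rule on the same nodes.)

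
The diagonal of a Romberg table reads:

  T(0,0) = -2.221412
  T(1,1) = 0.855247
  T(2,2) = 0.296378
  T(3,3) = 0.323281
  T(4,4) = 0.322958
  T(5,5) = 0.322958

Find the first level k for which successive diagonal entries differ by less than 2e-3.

|T(1,1) − T(0,0)| = 3.076659 ≥ 2e-3
|T(2,2) − T(1,1)| = 0.558869 ≥ 2e-3
|T(3,3) − T(2,2)| = 0.026903 ≥ 2e-3
|T(4,4) − T(3,3)| = 0.000323 < 2e-3

k = 4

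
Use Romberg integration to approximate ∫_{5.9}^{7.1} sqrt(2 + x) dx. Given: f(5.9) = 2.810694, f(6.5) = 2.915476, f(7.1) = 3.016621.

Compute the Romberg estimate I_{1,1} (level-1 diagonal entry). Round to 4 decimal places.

3.4978

I_{0,0} (trapezoid, 1 panel, h=1.2000): 3.496389
I_{1,0} (trapezoid, 2 panels, h=0.6000): 3.497480
I_{1,1} = 3.497480 + (3.497480 − 3.496389)/3 = 3.497844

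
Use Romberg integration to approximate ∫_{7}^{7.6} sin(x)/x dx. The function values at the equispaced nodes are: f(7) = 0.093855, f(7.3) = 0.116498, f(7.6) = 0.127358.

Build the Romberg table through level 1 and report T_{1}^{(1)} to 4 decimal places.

T_{0}^{(0)} (trapezoid, 1 panel, h=0.6000): 0.066364
T_{1}^{(0)} (trapezoid, 2 panels, h=0.3000): 0.068131
T_{1}^{(1)} = 0.068131 + (0.068131 − 0.066364)/3 = 0.068720

0.0687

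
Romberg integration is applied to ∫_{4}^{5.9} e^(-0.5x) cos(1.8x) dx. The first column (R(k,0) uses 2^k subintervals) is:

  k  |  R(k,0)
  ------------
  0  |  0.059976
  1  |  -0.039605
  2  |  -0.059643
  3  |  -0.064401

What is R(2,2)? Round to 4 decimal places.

-0.0659

Richardson extrapolation on the trapezoidal column (denominator 4−1=3):
R(1,1) = -0.039605 + (-0.039605 − 0.059976)/3 = -0.072799
R(2,1) = -0.059643 + (-0.059643 − (-0.039605))/3 = -0.066322
R(2,2) = (16·(-0.066322) − (-0.072799)) / 15 = -0.065890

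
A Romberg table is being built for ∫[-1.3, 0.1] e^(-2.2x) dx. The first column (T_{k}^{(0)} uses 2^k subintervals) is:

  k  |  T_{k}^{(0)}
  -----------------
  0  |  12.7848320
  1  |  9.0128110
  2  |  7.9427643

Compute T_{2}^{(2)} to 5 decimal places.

7.57479

Richardson extrapolation on the trapezoidal column (denominator 4−1=3):
T_{1}^{(1)} = 9.0128110 + (9.0128110 − 12.7848320)/3 = 7.7554707
T_{2}^{(1)} = 7.9427643 + (7.9427643 − 9.0128110)/3 = 7.5860821
T_{2}^{(2)} = 7.5860821 + (7.5860821 − 7.7554707)/15 = 7.5747895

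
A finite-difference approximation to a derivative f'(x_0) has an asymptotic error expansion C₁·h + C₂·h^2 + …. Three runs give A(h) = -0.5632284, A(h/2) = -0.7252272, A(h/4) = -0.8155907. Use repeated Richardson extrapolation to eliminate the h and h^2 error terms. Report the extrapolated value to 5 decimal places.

-0.91220

First eliminate the h term (factor 2^1 = 2):
  B₁ = (2·(-0.7252272) − (-0.5632284))/1 = -0.8872260
  B₂ = (2·(-0.8155907) − (-0.7252272))/1 = -0.9059542
Then eliminate the h^2 term (factor 2^2 = 4):
  (4·(-0.9059542) − (-0.8872260))/3 = -0.9121969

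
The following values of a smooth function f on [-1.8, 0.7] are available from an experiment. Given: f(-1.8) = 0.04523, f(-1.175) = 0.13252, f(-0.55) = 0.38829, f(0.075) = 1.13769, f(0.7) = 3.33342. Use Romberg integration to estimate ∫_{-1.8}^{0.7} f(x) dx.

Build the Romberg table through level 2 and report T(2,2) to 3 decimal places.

1.915

T(0,0) (trapezoid, 1 panel, h=2.5000): 4.22331
T(1,0) (trapezoid, 2 panels, h=1.2500): 2.59702
T(2,0) (trapezoid, 4 panels, h=0.6250): 2.09239
T(1,1) = 2.59702 + (2.59702 − 4.22331)/3 = 2.05492
T(2,1) = 2.09239 + (2.09239 − 2.59702)/3 = 1.92418
T(2,2) = 1.92418 + (1.92418 − 2.05492)/15 = 1.91546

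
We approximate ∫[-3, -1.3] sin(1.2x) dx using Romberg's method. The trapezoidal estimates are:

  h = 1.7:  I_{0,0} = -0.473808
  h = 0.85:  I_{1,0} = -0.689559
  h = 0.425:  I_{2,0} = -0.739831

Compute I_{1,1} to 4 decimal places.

Richardson extrapolation on the trapezoidal column (denominator 4−1=3):
I_{1,1} = -0.689559 + (-0.689559 − (-0.473808))/3 = -0.761476

-0.7615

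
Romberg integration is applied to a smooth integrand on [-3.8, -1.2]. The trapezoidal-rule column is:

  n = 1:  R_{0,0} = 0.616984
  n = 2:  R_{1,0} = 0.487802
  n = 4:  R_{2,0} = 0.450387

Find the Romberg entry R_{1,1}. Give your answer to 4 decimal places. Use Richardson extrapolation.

0.4447

R_{1,1} = (4·0.487802 − 0.616984) / 3 = 0.444741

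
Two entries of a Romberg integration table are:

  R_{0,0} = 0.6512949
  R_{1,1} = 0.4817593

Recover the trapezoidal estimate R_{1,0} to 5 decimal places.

0.52414

From R_{1,1} = (4·R_{1,0} − R_{0,0})/3, solve for R_{1,0}:
4·R_{1,0} = 3·0.4817593 + 0.6512949 = 2.0965728
R_{1,0} = 0.5241432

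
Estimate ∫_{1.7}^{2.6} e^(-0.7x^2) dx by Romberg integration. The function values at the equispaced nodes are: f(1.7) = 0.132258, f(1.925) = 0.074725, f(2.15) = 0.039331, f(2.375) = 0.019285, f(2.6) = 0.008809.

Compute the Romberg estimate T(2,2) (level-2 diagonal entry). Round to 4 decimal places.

T(0,0) (trapezoid, 1 panel, h=0.9000): 0.063480
T(1,0) (trapezoid, 2 panels, h=0.4500): 0.049439
T(2,0) (trapezoid, 4 panels, h=0.2250): 0.045872
T(1,1) = 0.049439 + (0.049439 − 0.063480)/3 = 0.044759
T(2,1) = 0.045872 + (0.045872 − 0.049439)/3 = 0.044683
T(2,2) = 0.044683 + (0.044683 − 0.044759)/15 = 0.044678

0.0447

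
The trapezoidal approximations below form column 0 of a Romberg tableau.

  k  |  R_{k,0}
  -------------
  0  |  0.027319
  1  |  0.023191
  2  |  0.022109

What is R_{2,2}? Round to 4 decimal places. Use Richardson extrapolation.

Richardson extrapolation on the trapezoidal column (denominator 4−1=3):
R_{1,1} = 0.023191 + (0.023191 − 0.027319)/3 = 0.021815
R_{2,1} = (4·0.022109 − 0.023191) / 3 = 0.021748
R_{2,2} = 0.021748 + (0.021748 − 0.021815)/15 = 0.021744
(Column j=1 coincides with Simpson's rule on the same nodes.)

0.0217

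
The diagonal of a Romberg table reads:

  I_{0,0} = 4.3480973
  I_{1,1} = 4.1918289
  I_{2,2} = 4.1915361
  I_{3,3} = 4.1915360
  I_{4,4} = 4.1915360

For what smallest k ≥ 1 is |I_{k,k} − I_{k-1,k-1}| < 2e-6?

k = 3

|I_{1,1} − I_{0,0}| = 0.1562684 ≥ 2e-6
|I_{2,2} − I_{1,1}| = 0.0002928 ≥ 2e-6
|I_{3,3} − I_{2,2}| = 0.0000001 < 2e-6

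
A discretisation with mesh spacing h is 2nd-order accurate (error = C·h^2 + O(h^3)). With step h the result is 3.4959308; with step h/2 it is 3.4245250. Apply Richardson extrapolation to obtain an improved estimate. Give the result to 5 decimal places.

Extrapolated value = (4·A(h/2) − A(h)) / (4 − 1)
= (4·3.4245250 − 3.4959308) / 3
= 10.2021692 / 3 = 3.4007231

3.40072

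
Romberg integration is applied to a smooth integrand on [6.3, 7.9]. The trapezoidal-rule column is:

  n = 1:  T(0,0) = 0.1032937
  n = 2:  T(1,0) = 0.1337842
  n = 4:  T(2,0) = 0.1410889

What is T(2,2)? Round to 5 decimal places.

0.14350

Richardson extrapolation on the trapezoidal column (denominator 4−1=3):
T(1,1) = 0.1337842 + (0.1337842 − 0.1032937)/3 = 0.1439477
T(2,1) = (4·0.1410889 − 0.1337842) / 3 = 0.1435238
T(2,2) = (16·0.1435238 − 0.1439477) / 15 = 0.1434955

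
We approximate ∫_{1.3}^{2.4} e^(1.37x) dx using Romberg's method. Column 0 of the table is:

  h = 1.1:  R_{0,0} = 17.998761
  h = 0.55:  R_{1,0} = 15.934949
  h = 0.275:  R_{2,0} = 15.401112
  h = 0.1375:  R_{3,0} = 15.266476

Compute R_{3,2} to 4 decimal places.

Richardson extrapolation on the trapezoidal column (denominator 4−1=3):
R_{2,1} = (4·15.401112 − 15.934949) / 3 = 15.223166
R_{3,1} = 15.266476 + (15.266476 − 15.401112)/3 = 15.221597
R_{3,2} = (16·15.221597 − 15.223166) / 15 = 15.221492
(Column j=1 coincides with Simpson's rule on the same nodes.)

15.2215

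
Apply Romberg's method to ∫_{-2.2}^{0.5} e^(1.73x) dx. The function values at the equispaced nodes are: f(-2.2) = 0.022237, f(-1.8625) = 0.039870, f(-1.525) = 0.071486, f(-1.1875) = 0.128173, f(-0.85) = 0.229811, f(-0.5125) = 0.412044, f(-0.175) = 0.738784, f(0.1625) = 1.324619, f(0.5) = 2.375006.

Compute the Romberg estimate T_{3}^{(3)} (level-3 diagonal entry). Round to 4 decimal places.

T_{0}^{(0)} (trapezoid, 1 panel, h=2.7000): 3.236278
T_{1}^{(0)} (trapezoid, 2 panels, h=1.3500): 1.928384
T_{2}^{(0)} (trapezoid, 4 panels, h=0.6750): 1.511124
T_{3}^{(0)} (trapezoid, 8 panels, h=0.3375): 1.398400
T_{1}^{(1)} = 1.928384 + (1.928384 − 3.236278)/3 = 1.492419
T_{2}^{(1)} = 1.511124 + (1.511124 − 1.928384)/3 = 1.372037
T_{3}^{(1)} = 1.398400 + (1.398400 − 1.511124)/3 = 1.360825
T_{2}^{(2)} = 1.372037 + (1.372037 − 1.492419)/15 = 1.364012
T_{3}^{(2)} = 1.360825 + (1.360825 − 1.372037)/15 = 1.360078
T_{3}^{(3)} = 1.360078 + (1.360078 − 1.364012)/63 = 1.360016

1.3600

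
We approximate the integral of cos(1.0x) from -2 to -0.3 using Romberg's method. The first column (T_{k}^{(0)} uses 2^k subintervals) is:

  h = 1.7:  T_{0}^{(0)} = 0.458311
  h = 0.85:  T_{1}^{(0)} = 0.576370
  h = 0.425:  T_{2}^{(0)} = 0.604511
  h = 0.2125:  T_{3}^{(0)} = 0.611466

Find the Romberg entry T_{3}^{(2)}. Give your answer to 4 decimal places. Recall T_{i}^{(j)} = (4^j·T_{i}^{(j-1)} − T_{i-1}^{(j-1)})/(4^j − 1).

0.6138

Richardson extrapolation on the trapezoidal column (denominator 4−1=3):
T_{2}^{(1)} = 0.604511 + (0.604511 − 0.576370)/3 = 0.613891
T_{3}^{(1)} = 0.611466 + (0.611466 − 0.604511)/3 = 0.613784
T_{3}^{(2)} = 0.613784 + (0.613784 − 0.613891)/15 = 0.613777
(Column j=1 coincides with Simpson's rule on the same nodes.)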